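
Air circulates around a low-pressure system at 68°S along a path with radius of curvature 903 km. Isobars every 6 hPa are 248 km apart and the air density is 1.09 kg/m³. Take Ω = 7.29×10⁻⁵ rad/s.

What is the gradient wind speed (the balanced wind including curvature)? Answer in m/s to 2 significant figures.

15 m/s

Coriolis parameter at 68°S:
f = 2Ω sin φ = 2 × 7.29×10⁻⁵ × sin 68° = 1.35×10⁻⁴ s⁻¹
Pressure gradient: |∂P/∂n| = 600 Pa / 248000 m = 2.42×10⁻³ Pa/m
Geostrophic speed: V_g = |∂P/∂n|/(fρ) = 2.42×10⁻³/(1.35×10⁻⁴ × 1.09) = 16.4 m/s
Around a low, centrifugal force acts outward with Coriolis, so pressure-gradient force balances both:
(1/ρ)|∂P/∂n| = fV + V²/R  →  V² + fR·V − fR·V_g = 0
With fR = 1.35×10⁻⁴ × 903×10³ m = 122 m/s:
V = [−fR + √((fR)² + 4 fR V_g)]/2 = [−122 + √(122² + 4×122×16.4)]/2 = 14.7 m/s
Subgeostrophic (V < V_g = 16.4 m/s), as expected around a low.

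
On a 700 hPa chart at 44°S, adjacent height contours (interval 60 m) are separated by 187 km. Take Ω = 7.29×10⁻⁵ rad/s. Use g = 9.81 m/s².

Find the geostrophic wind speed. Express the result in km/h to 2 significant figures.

110 km/h

Coriolis parameter at 44°S:
f = 2Ω sin φ = 2 × 7.29×10⁻⁵ × sin 44° = 1.01×10⁻⁴ s⁻¹
Height gradient: |∂Z/∂n| = 60 m / 187000 m = 3.21×10⁻⁴
On a pressure surface, geostrophic balance gives V_g = (g/f)|∂Z/∂n|:
V_g = 9.81 × 3.21×10⁻⁴ / 1.01×10⁻⁴ = 31.1 m/s
Converting: 31.1 m/s × 3.6 = 110 km/h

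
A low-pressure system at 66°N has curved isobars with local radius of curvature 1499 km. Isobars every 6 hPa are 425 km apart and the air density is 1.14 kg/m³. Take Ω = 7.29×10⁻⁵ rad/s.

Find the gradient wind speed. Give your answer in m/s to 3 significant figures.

8.90 m/s

Coriolis parameter at 66°N:
f = 2Ω sin φ = 2 × 7.29×10⁻⁵ × sin 66° = 1.33×10⁻⁴ s⁻¹
Pressure gradient: |∂P/∂n| = 600 Pa / 425000 m = 1.41×10⁻³ Pa/m
Geostrophic speed: V_g = |∂P/∂n|/(fρ) = 1.41×10⁻³/(1.33×10⁻⁴ × 1.14) = 9.30 m/s
Around a low, centrifugal force acts outward with Coriolis, so pressure-gradient force balances both:
(1/ρ)|∂P/∂n| = fV + V²/R  →  V² + fR·V − fR·V_g = 0
With fR = 1.33×10⁻⁴ × 1499×10³ m = 200 m/s:
V = [−fR + √((fR)² + 4 fR V_g)]/2 = [−200 + √(200² + 4×200×9.3)]/2 = 8.9 m/s
Subgeostrophic (V < V_g = 9.3 m/s), as expected around a low.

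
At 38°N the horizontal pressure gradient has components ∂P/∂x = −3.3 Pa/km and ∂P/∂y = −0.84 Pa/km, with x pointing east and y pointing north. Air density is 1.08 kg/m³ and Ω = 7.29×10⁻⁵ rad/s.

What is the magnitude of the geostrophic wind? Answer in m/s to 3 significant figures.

35.1 m/s

Coriolis parameter at 38°N:
f = 2Ω sin φ = 2 × 7.29×10⁻⁵ × sin 38° = 8.98×10⁻⁵ s⁻¹
Component geostrophic relations (x east, y north):
u_g = −(1/(fρ)) ∂P/∂y,  v_g = (1/(fρ)) ∂P/∂x
u_g = −(−0.84×10⁻³)/(8.98×10⁻⁵ × 1.08) = 8.66 m/s;  v_g = (−3.3×10⁻³)/(8.98×10⁻⁵ × 1.08) = −34.0 m/s
|V_g| = √(u_g² + v_g²) = 35.1 m/s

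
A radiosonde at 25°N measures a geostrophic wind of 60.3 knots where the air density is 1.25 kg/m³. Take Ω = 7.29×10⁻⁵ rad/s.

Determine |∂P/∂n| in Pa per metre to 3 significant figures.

Coriolis parameter at 25°N:
f = 2Ω sin φ = 2 × 7.29×10⁻⁵ × sin 25° = 6.16×10⁻⁵ s⁻¹
Wind speed in SI: 60.3 knots = 31.0 m/s
Geostrophic balance rearranged: |∂P/∂n| = f ρ V_g
|∂P/∂n| = 6.16×10⁻⁵ × 1.25 × 31.0 = 2.39×10⁻³ Pa/m

2.39×10⁻³ Pa/m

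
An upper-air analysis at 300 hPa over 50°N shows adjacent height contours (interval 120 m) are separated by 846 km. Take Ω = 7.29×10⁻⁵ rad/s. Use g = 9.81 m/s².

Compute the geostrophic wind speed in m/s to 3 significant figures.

12.5 m/s

Coriolis parameter at 50°N:
f = 2Ω sin φ = 2 × 7.29×10⁻⁵ × sin 50° = 1.12×10⁻⁴ s⁻¹
Height gradient: |∂Z/∂n| = 120 m / 846000 m = 1.42×10⁻⁴
On a pressure surface, geostrophic balance gives V_g = (g/f)|∂Z/∂n|:
V_g = 9.81 × 1.42×10⁻⁴ / 1.12×10⁻⁴ = 12.5 m/s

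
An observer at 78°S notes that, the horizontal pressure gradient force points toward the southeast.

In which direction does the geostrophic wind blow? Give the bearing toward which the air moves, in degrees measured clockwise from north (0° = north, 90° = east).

The pressure-gradient force points toward the southeast (bearing 135°).
Geostrophic balance: in the Southern Hemisphere the Coriolis force deflects motion to the left, so the geostrophic wind blows 90° to the left of the pressure-gradient force (low pressure on the right).
Rotating 135° by 90° counterclockwise gives 045° — the wind blows toward the northeast.

045°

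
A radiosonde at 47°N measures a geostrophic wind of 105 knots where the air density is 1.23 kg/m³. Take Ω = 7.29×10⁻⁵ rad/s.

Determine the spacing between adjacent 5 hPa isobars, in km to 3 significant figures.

70.6 km

Coriolis parameter at 47°N:
f = 2Ω sin φ = 2 × 7.29×10⁻⁵ × sin 47° = 1.07×10⁻⁴ s⁻¹
Wind speed in SI: 105 knots = 54.0 m/s
Geostrophic balance rearranged: |∂P/∂n| = f ρ V_g
|∂P/∂n| = 1.07×10⁻⁴ × 1.23 × 54.0 = 7.08×10⁻³ Pa/m
Isobar spacing: Δn = ΔP/|∂P/∂n| = 500 Pa / 7.08×10⁻³ Pa/m = 70575 m ≈ 70.6 km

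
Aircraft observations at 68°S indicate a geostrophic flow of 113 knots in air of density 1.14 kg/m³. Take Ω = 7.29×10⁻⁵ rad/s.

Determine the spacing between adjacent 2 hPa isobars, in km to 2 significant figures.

22 km

Coriolis parameter at 68°S:
f = 2Ω sin φ = 2 × 7.29×10⁻⁵ × sin 68° = 1.35×10⁻⁴ s⁻¹
Wind speed in SI: 113 knots = 58.1 m/s
Geostrophic balance rearranged: |∂P/∂n| = f ρ V_g
|∂P/∂n| = 1.35×10⁻⁴ × 1.14 × 58.1 = 8.96×10⁻³ Pa/m
Isobar spacing: Δn = ΔP/|∂P/∂n| = 200 Pa / 8.96×10⁻³ Pa/m = 22325 m ≈ 22 km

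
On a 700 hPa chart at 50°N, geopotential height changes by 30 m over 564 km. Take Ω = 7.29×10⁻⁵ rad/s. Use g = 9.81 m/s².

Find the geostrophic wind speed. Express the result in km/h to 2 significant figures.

Coriolis parameter at 50°N:
f = 2Ω sin φ = 2 × 7.29×10⁻⁵ × sin 50° = 1.12×10⁻⁴ s⁻¹
Height gradient: |∂Z/∂n| = 30 m / 564000 m = 5.32×10⁻⁵
On a pressure surface, geostrophic balance gives V_g = (g/f)|∂Z/∂n|:
V_g = 9.81 × 5.32×10⁻⁵ / 1.12×10⁻⁴ = 4.67 m/s
Converting: 4.67 m/s × 3.6 = 17 km/h

17 km/h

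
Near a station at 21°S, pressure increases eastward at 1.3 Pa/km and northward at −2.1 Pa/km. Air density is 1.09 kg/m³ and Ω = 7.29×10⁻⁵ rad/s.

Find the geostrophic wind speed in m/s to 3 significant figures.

Coriolis parameter at 21°S:
f = 2Ω sin φ = 2 × 7.29×10⁻⁵ × sin 21° = 5.23×10⁻⁵ s⁻¹
In the Southern Hemisphere f is negative: f = −5.23×10⁻⁵ s⁻¹.
Component geostrophic relations (x east, y north):
u_g = −(1/(fρ)) ∂P/∂y,  v_g = (1/(fρ)) ∂P/∂x
u_g = −(−2.1×10⁻³)/(−5.23×10⁻⁵ × 1.09) = −36.9 m/s;  v_g = (1.3×10⁻³)/(−5.23×10⁻⁵ × 1.09) = −22.8 m/s
|V_g| = √(u_g² + v_g²) = 43.4 m/s

43.4 m/s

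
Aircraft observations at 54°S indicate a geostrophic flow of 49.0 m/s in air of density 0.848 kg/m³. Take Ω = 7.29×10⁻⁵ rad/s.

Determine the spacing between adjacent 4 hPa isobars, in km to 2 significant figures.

82 km

Coriolis parameter at 54°S:
f = 2Ω sin φ = 2 × 7.29×10⁻⁵ × sin 54° = 1.18×10⁻⁴ s⁻¹
Geostrophic balance rearranged: |∂P/∂n| = f ρ V_g
|∂P/∂n| = 1.18×10⁻⁴ × 0.848 × 49.0 = 4.90×10⁻³ Pa/m
Isobar spacing: Δn = ΔP/|∂P/∂n| = 400 Pa / 4.90×10⁻³ Pa/m = 81612 m ≈ 82 km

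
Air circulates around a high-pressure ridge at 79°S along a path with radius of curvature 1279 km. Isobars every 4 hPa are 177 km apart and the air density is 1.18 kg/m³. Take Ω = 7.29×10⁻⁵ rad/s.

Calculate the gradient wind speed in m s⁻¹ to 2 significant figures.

Coriolis parameter at 79°S:
f = 2Ω sin φ = 2 × 7.29×10⁻⁵ × sin 79° = 1.43×10⁻⁴ s⁻¹
Pressure gradient: |∂P/∂n| = 400 Pa / 177000 m = 2.26×10⁻³ Pa/m
Geostrophic speed: V_g = |∂P/∂n|/(fρ) = 2.26×10⁻³/(1.43×10⁻⁴ × 1.18) = 13.4 m/s
Around a high, pressure-gradient force acts outward with centrifugal, so Coriolis balances both:
fV = (1/ρ)|∂P/∂n| + V²/R  →  V² − fR·V + fR·V_g = 0
With fR = 1.43×10⁻⁴ × 1279×10³ m = 183 m/s:
V = [fR − √((fR)² − 4 fR V_g)]/2 = [183 − √(183² − 4×183×13.4)]/2 = 14.5 m/s
Supergeostrophic (V > V_g = 13.4 m/s), as expected around a high.

15 m s⁻¹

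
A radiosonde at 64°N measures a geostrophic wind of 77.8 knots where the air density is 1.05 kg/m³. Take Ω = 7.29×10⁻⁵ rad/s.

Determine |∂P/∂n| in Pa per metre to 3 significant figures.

Coriolis parameter at 64°N:
f = 2Ω sin φ = 2 × 7.29×10⁻⁵ × sin 64° = 1.31×10⁻⁴ s⁻¹
Wind speed in SI: 77.8 knots = 40.0 m/s
Geostrophic balance rearranged: |∂P/∂n| = f ρ V_g
|∂P/∂n| = 1.31×10⁻⁴ × 1.05 × 40.0 = 5.51×10⁻³ Pa/m

5.51×10⁻³ Pa/m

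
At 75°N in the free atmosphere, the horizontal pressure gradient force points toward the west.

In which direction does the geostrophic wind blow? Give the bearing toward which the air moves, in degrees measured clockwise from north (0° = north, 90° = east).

000°

The pressure-gradient force points toward the west (bearing 270°).
Geostrophic balance: in the Northern Hemisphere the Coriolis force deflects motion to the right, so the geostrophic wind blows 90° to the right of the pressure-gradient force (low pressure on the left).
Rotating 270° by 90° clockwise gives 000° — the wind blows toward the north.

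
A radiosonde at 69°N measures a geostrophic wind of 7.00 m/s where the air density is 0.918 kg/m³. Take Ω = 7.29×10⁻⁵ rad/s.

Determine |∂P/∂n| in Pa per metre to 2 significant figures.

Coriolis parameter at 69°N:
f = 2Ω sin φ = 2 × 7.29×10⁻⁵ × sin 69° = 1.36×10⁻⁴ s⁻¹
Geostrophic balance rearranged: |∂P/∂n| = f ρ V_g
|∂P/∂n| = 1.36×10⁻⁴ × 0.918 × 7.00 = 8.75×10⁻⁴ Pa/m

8.7×10⁻⁴ Pa/m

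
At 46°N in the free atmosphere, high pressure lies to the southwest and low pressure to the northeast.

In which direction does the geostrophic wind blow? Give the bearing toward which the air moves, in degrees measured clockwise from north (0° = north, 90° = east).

135°

The pressure-gradient force points toward the northeast (bearing 045°).
Geostrophic balance: in the Northern Hemisphere the Coriolis force deflects motion to the right, so the geostrophic wind blows 90° to the right of the pressure-gradient force (low pressure on the left).
Rotating 045° by 90° clockwise gives 135° — the wind blows toward the southeast.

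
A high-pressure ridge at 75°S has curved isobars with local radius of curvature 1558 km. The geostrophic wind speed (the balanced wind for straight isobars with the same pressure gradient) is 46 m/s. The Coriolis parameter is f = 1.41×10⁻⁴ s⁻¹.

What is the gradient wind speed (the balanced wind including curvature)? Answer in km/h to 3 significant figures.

236 km/h

Around a high, pressure-gradient force acts outward with centrifugal, so Coriolis balances both:
fV = (1/ρ)|∂P/∂n| + V²/R  →  V² − fR·V + fR·V_g = 0
With fR = 1.41×10⁻⁴ × 1558×10³ m = 220 m/s:
V = [fR − √((fR)² − 4 fR V_g)]/2 = [220 − √(220² − 4×220×46)]/2 = 65.6 m/s
Supergeostrophic (V > V_g = 46 m/s), as expected around a high.
Converting: 65.6 m/s × 3.6 = 236 km/h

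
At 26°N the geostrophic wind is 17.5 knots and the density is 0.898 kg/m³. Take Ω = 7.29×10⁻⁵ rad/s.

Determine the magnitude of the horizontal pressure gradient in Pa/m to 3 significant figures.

5.17×10⁻⁴ Pa/m

Coriolis parameter at 26°N:
f = 2Ω sin φ = 2 × 7.29×10⁻⁵ × sin 26° = 6.39×10⁻⁵ s⁻¹
Wind speed in SI: 17.5 knots = 9.00 m/s
Geostrophic balance rearranged: |∂P/∂n| = f ρ V_g
|∂P/∂n| = 6.39×10⁻⁵ × 0.898 × 9.00 = 5.17×10⁻⁴ Pa/m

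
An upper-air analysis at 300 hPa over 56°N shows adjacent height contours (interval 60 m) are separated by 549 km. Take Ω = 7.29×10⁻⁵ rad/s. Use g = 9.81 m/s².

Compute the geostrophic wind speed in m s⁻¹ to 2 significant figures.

Coriolis parameter at 56°N:
f = 2Ω sin φ = 2 × 7.29×10⁻⁵ × sin 56° = 1.21×10⁻⁴ s⁻¹
Height gradient: |∂Z/∂n| = 60 m / 549000 m = 1.09×10⁻⁴
On a pressure surface, geostrophic balance gives V_g = (g/f)|∂Z/∂n|:
V_g = 9.81 × 1.09×10⁻⁴ / 1.21×10⁻⁴ = 8.87 m/s

8.9 m s⁻¹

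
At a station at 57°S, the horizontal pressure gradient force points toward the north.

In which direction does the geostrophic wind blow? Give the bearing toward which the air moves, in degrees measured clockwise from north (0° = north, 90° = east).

270°

The pressure-gradient force points toward the north (bearing 000°).
Geostrophic balance: in the Southern Hemisphere the Coriolis force deflects motion to the left, so the geostrophic wind blows 90° to the left of the pressure-gradient force (low pressure on the right).
Rotating 000° by 90° counterclockwise gives 270° — the wind blows toward the west.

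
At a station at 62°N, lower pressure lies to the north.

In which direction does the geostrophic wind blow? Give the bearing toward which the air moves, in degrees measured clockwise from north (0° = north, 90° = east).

090°

The pressure-gradient force points toward the north (bearing 000°).
Geostrophic balance: in the Northern Hemisphere the Coriolis force deflects motion to the right, so the geostrophic wind blows 90° to the right of the pressure-gradient force (low pressure on the left).
Rotating 000° by 90° clockwise gives 090° — the wind blows toward the east.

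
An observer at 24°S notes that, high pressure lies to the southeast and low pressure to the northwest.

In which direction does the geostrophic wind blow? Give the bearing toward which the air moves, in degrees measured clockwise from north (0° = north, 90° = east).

The pressure-gradient force points toward the northwest (bearing 315°).
Geostrophic balance: in the Southern Hemisphere the Coriolis force deflects motion to the left, so the geostrophic wind blows 90° to the left of the pressure-gradient force (low pressure on the right).
Rotating 315° by 90° counterclockwise gives 225° — the wind blows toward the southwest.

225°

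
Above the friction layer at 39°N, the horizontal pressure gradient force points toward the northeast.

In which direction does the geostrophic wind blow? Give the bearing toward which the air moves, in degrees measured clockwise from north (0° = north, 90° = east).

The pressure-gradient force points toward the northeast (bearing 045°).
Geostrophic balance: in the Northern Hemisphere the Coriolis force deflects motion to the right, so the geostrophic wind blows 90° to the right of the pressure-gradient force (low pressure on the left).
Rotating 045° by 90° clockwise gives 135° — the wind blows toward the southeast.

135°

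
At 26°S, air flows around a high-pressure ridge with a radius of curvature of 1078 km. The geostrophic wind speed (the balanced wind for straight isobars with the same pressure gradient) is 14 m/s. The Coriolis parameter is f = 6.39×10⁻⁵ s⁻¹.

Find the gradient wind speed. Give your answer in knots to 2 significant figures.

38 knots

Around a high, pressure-gradient force acts outward with centrifugal, so Coriolis balances both:
fV = (1/ρ)|∂P/∂n| + V²/R  →  V² − fR·V + fR·V_g = 0
With fR = 6.39×10⁻⁵ × 1078×10³ m = 68.9 m/s:
V = [fR − √((fR)² − 4 fR V_g)]/2 = [68.9 − √(68.9² − 4×68.9×14)]/2 = 19.5 m/s
Supergeostrophic (V > V_g = 14 m/s), as expected around a high.
Converting: 19.5 m/s × 1.944 = 38 knots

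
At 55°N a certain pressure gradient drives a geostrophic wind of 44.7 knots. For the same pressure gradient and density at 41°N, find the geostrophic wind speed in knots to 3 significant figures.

With the same pressure gradient and density, V_g ∝ 1/f ∝ 1/sin φ.
V₂ = V₁ · sin φ₁ / sin φ₂ = 44.7 × sin 55° / sin 41°
V₂ = 44.7 × 0.8192/0.6561 = 55.8 knots

55.8 knots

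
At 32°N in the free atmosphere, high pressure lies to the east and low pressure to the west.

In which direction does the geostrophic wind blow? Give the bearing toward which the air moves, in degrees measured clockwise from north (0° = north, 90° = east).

The pressure-gradient force points toward the west (bearing 270°).
Geostrophic balance: in the Northern Hemisphere the Coriolis force deflects motion to the right, so the geostrophic wind blows 90° to the right of the pressure-gradient force (low pressure on the left).
Rotating 270° by 90° clockwise gives 000° — the wind blows toward the north.

000°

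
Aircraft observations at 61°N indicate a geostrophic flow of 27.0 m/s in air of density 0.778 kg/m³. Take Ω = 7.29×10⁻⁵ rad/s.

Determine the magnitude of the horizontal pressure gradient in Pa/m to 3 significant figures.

2.68×10⁻³ Pa/m

Coriolis parameter at 61°N:
f = 2Ω sin φ = 2 × 7.29×10⁻⁵ × sin 61° = 1.28×10⁻⁴ s⁻¹
Geostrophic balance rearranged: |∂P/∂n| = f ρ V_g
|∂P/∂n| = 1.28×10⁻⁴ × 0.778 × 27.0 = 2.68×10⁻³ Pa/m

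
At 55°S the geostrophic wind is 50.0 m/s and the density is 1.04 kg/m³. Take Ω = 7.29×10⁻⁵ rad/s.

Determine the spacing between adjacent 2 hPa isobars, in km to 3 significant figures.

32.2 km

Coriolis parameter at 55°S:
f = 2Ω sin φ = 2 × 7.29×10⁻⁵ × sin 55° = 1.19×10⁻⁴ s⁻¹
Geostrophic balance rearranged: |∂P/∂n| = f ρ V_g
|∂P/∂n| = 1.19×10⁻⁴ × 1.04 × 50.0 = 6.21×10⁻³ Pa/m
Isobar spacing: Δn = ΔP/|∂P/∂n| = 200 Pa / 6.21×10⁻³ Pa/m = 32204 m ≈ 32.2 km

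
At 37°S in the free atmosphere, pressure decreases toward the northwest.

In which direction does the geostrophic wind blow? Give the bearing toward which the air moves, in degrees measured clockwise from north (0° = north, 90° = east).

225°

The pressure-gradient force points toward the northwest (bearing 315°).
Geostrophic balance: in the Southern Hemisphere the Coriolis force deflects motion to the left, so the geostrophic wind blows 90° to the left of the pressure-gradient force (low pressure on the right).
Rotating 315° by 90° counterclockwise gives 225° — the wind blows toward the southwest.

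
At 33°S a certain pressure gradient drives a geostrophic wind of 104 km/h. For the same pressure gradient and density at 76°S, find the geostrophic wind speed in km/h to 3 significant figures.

With the same pressure gradient and density, V_g ∝ 1/f ∝ 1/sin φ.
V₂ = V₁ · sin φ₁ / sin φ₂ = 104 × sin 33° / sin 76°
V₂ = 104 × 0.5446/0.9703 = 58.4 km/h

58.4 km/h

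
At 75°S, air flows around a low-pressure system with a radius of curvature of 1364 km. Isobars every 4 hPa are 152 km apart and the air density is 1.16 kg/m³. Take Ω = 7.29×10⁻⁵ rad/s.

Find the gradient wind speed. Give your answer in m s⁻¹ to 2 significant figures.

15 m s⁻¹

Coriolis parameter at 75°S:
f = 2Ω sin φ = 2 × 7.29×10⁻⁵ × sin 75° = 1.41×10⁻⁴ s⁻¹
Pressure gradient: |∂P/∂n| = 400 Pa / 152000 m = 2.63×10⁻³ Pa/m
Geostrophic speed: V_g = |∂P/∂n|/(fρ) = 2.63×10⁻³/(1.41×10⁻⁴ × 1.16) = 16.1 m/s
Around a low, centrifugal force acts outward with Coriolis, so pressure-gradient force balances both:
(1/ρ)|∂P/∂n| = fV + V²/R  →  V² + fR·V − fR·V_g = 0
With fR = 1.41×10⁻⁴ × 1364×10³ m = 192 m/s:
V = [−fR + √((fR)² + 4 fR V_g)]/2 = [−192 + √(192² + 4×192×16.1)]/2 = 14.9 m/s
Subgeostrophic (V < V_g = 16.1 m/s), as expected around a low.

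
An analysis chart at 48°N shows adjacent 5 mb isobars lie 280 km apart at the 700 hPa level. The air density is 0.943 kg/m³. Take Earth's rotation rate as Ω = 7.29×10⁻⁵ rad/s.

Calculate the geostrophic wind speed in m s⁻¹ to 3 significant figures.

Coriolis parameter at 48°N:
f = 2Ω sin φ = 2 × 7.29×10⁻⁵ × sin 48° = 1.08×10⁻⁴ s⁻¹
Pressure gradient: |∂P/∂n| = 500 Pa / 280000 m = 1.79×10⁻³ Pa/m
Geostrophic balance (pressure-gradient force = Coriolis force):
V_g = (1/(fρ)) |∂P/∂n| = 1.79×10⁻³ / (1.08×10⁻⁴ × 0.943) = 17.5 m/s

17.5 m s⁻¹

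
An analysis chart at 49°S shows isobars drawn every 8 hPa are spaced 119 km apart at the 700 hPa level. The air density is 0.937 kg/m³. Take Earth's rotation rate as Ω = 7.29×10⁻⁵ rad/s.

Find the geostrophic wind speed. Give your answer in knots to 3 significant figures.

127 knots

Coriolis parameter at 49°S:
f = 2Ω sin φ = 2 × 7.29×10⁻⁵ × sin 49° = 1.10×10⁻⁴ s⁻¹
Pressure gradient: |∂P/∂n| = 800 Pa / 119000 m = 6.72×10⁻³ Pa/m
Geostrophic balance (pressure-gradient force = Coriolis force):
V_g = (1/(fρ)) |∂P/∂n| = 6.72×10⁻³ / (1.10×10⁻⁴ × 0.937) = 65.2 m/s
Converting: 65.2 m/s × 1.944 = 127 knots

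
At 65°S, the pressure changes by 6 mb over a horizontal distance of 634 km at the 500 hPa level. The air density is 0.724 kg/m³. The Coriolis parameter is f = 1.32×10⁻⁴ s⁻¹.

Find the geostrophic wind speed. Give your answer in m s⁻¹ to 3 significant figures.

9.90 m s⁻¹

Pressure gradient: |∂P/∂n| = 600 Pa / 634000 m = 9.46×10⁻⁴ Pa/m
Geostrophic balance (pressure-gradient force = Coriolis force):
V_g = (1/(fρ)) |∂P/∂n| = 9.46×10⁻⁴ / (1.32×10⁻⁴ × 0.724) = 9.90 m/s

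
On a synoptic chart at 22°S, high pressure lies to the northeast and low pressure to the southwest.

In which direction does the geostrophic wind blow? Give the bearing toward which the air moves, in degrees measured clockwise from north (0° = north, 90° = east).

The pressure-gradient force points toward the southwest (bearing 225°).
Geostrophic balance: in the Southern Hemisphere the Coriolis force deflects motion to the left, so the geostrophic wind blows 90° to the left of the pressure-gradient force (low pressure on the right).
Rotating 225° by 90° counterclockwise gives 135° — the wind blows toward the southeast.

135°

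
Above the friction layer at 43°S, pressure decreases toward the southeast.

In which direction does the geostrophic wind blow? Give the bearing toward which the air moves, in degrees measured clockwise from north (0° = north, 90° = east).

045°

The pressure-gradient force points toward the southeast (bearing 135°).
Geostrophic balance: in the Southern Hemisphere the Coriolis force deflects motion to the left, so the geostrophic wind blows 90° to the left of the pressure-gradient force (low pressure on the right).
Rotating 135° by 90° counterclockwise gives 045° — the wind blows toward the northeast.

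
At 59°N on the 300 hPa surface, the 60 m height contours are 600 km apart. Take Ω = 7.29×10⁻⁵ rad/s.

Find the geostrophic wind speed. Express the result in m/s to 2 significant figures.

Coriolis parameter at 59°N:
f = 2Ω sin φ = 2 × 7.29×10⁻⁵ × sin 59° = 1.25×10⁻⁴ s⁻¹
Height gradient: |∂Z/∂n| = 60 m / 600000 m = 1.00×10⁻⁴
On a pressure surface, geostrophic balance gives V_g = (g/f)|∂Z/∂n|:
V_g = 9.81 × 1.00×10⁻⁴ / 1.25×10⁻⁴ = 7.85 m/s

7.8 m/s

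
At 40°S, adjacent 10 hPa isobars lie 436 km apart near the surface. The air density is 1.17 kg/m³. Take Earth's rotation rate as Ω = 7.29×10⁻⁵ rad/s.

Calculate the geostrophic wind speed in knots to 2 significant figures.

Coriolis parameter at 40°S:
f = 2Ω sin φ = 2 × 7.29×10⁻⁵ × sin 40° = 9.37×10⁻⁵ s⁻¹
Pressure gradient: |∂P/∂n| = 1000 Pa / 436000 m = 2.29×10⁻³ Pa/m
Geostrophic balance (pressure-gradient force = Coriolis force):
V_g = (1/(fρ)) |∂P/∂n| = 2.29×10⁻³ / (9.37×10⁻⁵ × 1.17) = 20.9 m/s
Converting: 20.9 m/s × 1.944 = 41 knots

41 knots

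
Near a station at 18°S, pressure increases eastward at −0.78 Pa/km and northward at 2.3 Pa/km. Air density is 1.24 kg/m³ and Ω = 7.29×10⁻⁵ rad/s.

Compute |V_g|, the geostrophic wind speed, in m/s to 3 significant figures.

Coriolis parameter at 18°S:
f = 2Ω sin φ = 2 × 7.29×10⁻⁵ × sin 18° = 4.51×10⁻⁵ s⁻¹
In the Southern Hemisphere f is negative: f = −4.51×10⁻⁵ s⁻¹.
Component geostrophic relations (x east, y north):
u_g = −(1/(fρ)) ∂P/∂y,  v_g = (1/(fρ)) ∂P/∂x
u_g = −(2.3×10⁻³)/(−4.51×10⁻⁵ × 1.24) = 41.2 m/s;  v_g = (−0.78×10⁻³)/(−4.51×10⁻⁵ × 1.24) = 14.0 m/s
|V_g| = √(u_g² + v_g²) = 43.5 m/s

43.5 m/s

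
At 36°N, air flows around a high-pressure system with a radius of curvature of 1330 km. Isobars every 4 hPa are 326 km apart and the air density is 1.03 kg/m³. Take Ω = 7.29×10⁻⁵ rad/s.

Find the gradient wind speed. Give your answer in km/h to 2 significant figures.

Coriolis parameter at 36°N:
f = 2Ω sin φ = 2 × 7.29×10⁻⁵ × sin 36° = 8.57×10⁻⁵ s⁻¹
Pressure gradient: |∂P/∂n| = 400 Pa / 326000 m = 1.23×10⁻³ Pa/m
Geostrophic speed: V_g = |∂P/∂n|/(fρ) = 1.23×10⁻³/(8.57×10⁻⁵ × 1.03) = 13.9 m/s
Around a high, pressure-gradient force acts outward with centrifugal, so Coriolis balances both:
fV = (1/ρ)|∂P/∂n| + V²/R  →  V² − fR·V + fR·V_g = 0
With fR = 8.57×10⁻⁵ × 1330×10³ m = 114 m/s:
V = [fR − √((fR)² − 4 fR V_g)]/2 = [114 − √(114² − 4×114×13.9)]/2 = 16.2 m/s
Supergeostrophic (V > V_g = 13.9 m/s), as expected around a high.
Converting: 16.2 m/s × 3.6 = 58 km/h

58 km/h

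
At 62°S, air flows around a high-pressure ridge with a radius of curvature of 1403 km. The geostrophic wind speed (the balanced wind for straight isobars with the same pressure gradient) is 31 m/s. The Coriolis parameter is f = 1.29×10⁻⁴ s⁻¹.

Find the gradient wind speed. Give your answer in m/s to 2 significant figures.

40 m/s

Around a high, pressure-gradient force acts outward with centrifugal, so Coriolis balances both:
fV = (1/ρ)|∂P/∂n| + V²/R  →  V² − fR·V + fR·V_g = 0
With fR = 1.29×10⁻⁴ × 1403×10³ m = 181 m/s:
V = [fR − √((fR)² − 4 fR V_g)]/2 = [181 − √(181² − 4×181×31)]/2 = 39.7 m/s
Supergeostrophic (V > V_g = 31 m/s), as expected around a high.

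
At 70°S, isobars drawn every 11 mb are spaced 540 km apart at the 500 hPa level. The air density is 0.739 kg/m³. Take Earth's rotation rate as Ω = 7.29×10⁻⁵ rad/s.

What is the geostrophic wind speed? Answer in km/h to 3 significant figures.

Coriolis parameter at 70°S:
f = 2Ω sin φ = 2 × 7.29×10⁻⁵ × sin 70° = 1.37×10⁻⁴ s⁻¹
Pressure gradient: |∂P/∂n| = 1100 Pa / 540000 m = 2.04×10⁻³ Pa/m
Geostrophic balance (pressure-gradient force = Coriolis force):
V_g = (1/(fρ)) |∂P/∂n| = 2.04×10⁻³ / (1.37×10⁻⁴ × 0.739) = 20.1 m/s
Converting: 20.1 m/s × 3.6 = 72.4 km/h

72.4 km/h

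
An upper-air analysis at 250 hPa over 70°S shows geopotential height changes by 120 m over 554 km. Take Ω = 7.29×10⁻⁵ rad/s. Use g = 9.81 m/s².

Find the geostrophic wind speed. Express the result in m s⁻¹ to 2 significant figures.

16 m s⁻¹

Coriolis parameter at 70°S:
f = 2Ω sin φ = 2 × 7.29×10⁻⁵ × sin 70° = 1.37×10⁻⁴ s⁻¹
Height gradient: |∂Z/∂n| = 120 m / 554000 m = 2.17×10⁻⁴
On a pressure surface, geostrophic balance gives V_g = (g/f)|∂Z/∂n|:
V_g = 9.81 × 2.17×10⁻⁴ / 1.37×10⁻⁴ = 15.5 m/s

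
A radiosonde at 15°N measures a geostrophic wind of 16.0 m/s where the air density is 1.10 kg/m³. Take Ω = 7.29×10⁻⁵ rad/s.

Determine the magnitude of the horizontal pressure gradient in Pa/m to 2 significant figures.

6.6×10⁻⁴ Pa/m

Coriolis parameter at 15°N:
f = 2Ω sin φ = 2 × 7.29×10⁻⁵ × sin 15° = 3.77×10⁻⁵ s⁻¹
Geostrophic balance rearranged: |∂P/∂n| = f ρ V_g
|∂P/∂n| = 3.77×10⁻⁵ × 1.10 × 16.0 = 6.64×10⁻⁴ Pa/m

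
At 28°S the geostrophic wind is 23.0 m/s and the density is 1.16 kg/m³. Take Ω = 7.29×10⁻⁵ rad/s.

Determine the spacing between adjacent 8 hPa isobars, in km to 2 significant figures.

Coriolis parameter at 28°S:
f = 2Ω sin φ = 2 × 7.29×10⁻⁵ × sin 28° = 6.84×10⁻⁵ s⁻¹
Geostrophic balance rearranged: |∂P/∂n| = f ρ V_g
|∂P/∂n| = 6.84×10⁻⁵ × 1.16 × 23.0 = 1.83×10⁻³ Pa/m
Isobar spacing: Δn = ΔP/|∂P/∂n| = 800 Pa / 1.83×10⁻³ Pa/m = 438064 m ≈ 440 km

440 km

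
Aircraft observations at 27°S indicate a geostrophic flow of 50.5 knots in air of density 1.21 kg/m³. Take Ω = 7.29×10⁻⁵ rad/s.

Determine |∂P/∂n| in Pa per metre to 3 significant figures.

2.08×10⁻³ Pa/m

Coriolis parameter at 27°S:
f = 2Ω sin φ = 2 × 7.29×10⁻⁵ × sin 27° = 6.62×10⁻⁵ s⁻¹
Wind speed in SI: 50.5 knots = 26.0 m/s
Geostrophic balance rearranged: |∂P/∂n| = f ρ V_g
|∂P/∂n| = 6.62×10⁻⁵ × 1.21 × 26.0 = 2.08×10⁻³ Pa/m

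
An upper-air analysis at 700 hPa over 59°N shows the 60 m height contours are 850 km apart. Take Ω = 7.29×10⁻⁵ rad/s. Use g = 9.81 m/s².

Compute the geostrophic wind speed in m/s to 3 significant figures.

Coriolis parameter at 59°N:
f = 2Ω sin φ = 2 × 7.29×10⁻⁵ × sin 59° = 1.25×10⁻⁴ s⁻¹
Height gradient: |∂Z/∂n| = 60 m / 850000 m = 7.06×10⁻⁵
On a pressure surface, geostrophic balance gives V_g = (g/f)|∂Z/∂n|:
V_g = 9.81 × 7.06×10⁻⁵ / 1.25×10⁻⁴ = 5.54 m/s

5.54 m/s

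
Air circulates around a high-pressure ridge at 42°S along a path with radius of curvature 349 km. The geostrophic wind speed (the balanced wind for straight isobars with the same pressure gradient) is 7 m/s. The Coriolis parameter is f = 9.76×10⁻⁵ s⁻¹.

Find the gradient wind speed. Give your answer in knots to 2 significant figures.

Around a high, pressure-gradient force acts outward with centrifugal, so Coriolis balances both:
fV = (1/ρ)|∂P/∂n| + V²/R  →  V² − fR·V + fR·V_g = 0
With fR = 9.76×10⁻⁵ × 349×10³ m = 34.1 m/s:
V = [fR − √((fR)² − 4 fR V_g)]/2 = [34.1 − √(34.1² − 4×34.1×7)]/2 = 9.85 m/s
Supergeostrophic (V > V_g = 7 m/s), as expected around a high.
Converting: 9.85 m/s × 1.944 = 19 knots

19 knots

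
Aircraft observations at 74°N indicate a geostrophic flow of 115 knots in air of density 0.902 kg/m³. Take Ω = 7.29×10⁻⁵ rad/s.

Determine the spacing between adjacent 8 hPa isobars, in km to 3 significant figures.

Coriolis parameter at 74°N:
f = 2Ω sin φ = 2 × 7.29×10⁻⁵ × sin 74° = 1.40×10⁻⁴ s⁻¹
Wind speed in SI: 115 knots = 59.2 m/s
Geostrophic balance rearranged: |∂P/∂n| = f ρ V_g
|∂P/∂n| = 1.40×10⁻⁴ × 0.902 × 59.2 = 7.48×10⁻³ Pa/m
Isobar spacing: Δn = ΔP/|∂P/∂n| = 800 Pa / 7.48×10⁻³ Pa/m = 106967 m ≈ 107 km

107 km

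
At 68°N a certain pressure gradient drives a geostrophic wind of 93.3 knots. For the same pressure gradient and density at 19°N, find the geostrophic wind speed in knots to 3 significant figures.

With the same pressure gradient and density, V_g ∝ 1/f ∝ 1/sin φ.
V₂ = V₁ · sin φ₁ / sin φ₂ = 93.3 × sin 68° / sin 19°
V₂ = 93.3 × 0.9272/0.3256 = 266 knots

266 knots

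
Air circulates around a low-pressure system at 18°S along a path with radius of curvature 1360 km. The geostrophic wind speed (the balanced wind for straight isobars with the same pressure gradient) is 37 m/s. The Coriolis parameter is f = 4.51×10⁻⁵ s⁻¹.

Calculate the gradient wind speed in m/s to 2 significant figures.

26 m/s

Around a low, centrifugal force acts outward with Coriolis, so pressure-gradient force balances both:
(1/ρ)|∂P/∂n| = fV + V²/R  →  V² + fR·V − fR·V_g = 0
With fR = 4.51×10⁻⁵ × 1360×10³ m = 61.3 m/s:
V = [−fR + √((fR)² + 4 fR V_g)]/2 = [−61.3 + √(61.3² + 4×61.3×37)]/2 = 26 m/s
Subgeostrophic (V < V_g = 37 m/s), as expected around a low.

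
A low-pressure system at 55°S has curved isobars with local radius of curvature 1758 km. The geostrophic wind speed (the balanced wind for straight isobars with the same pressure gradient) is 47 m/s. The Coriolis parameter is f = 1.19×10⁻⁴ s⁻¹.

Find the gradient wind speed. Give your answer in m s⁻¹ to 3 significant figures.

Around a low, centrifugal force acts outward with Coriolis, so pressure-gradient force balances both:
(1/ρ)|∂P/∂n| = fV + V²/R  →  V² + fR·V − fR·V_g = 0
With fR = 1.19×10⁻⁴ × 1758×10³ m = 209 m/s:
V = [−fR + √((fR)² + 4 fR V_g)]/2 = [−209 + √(209² + 4×209×47)]/2 = 39.5 m/s
Subgeostrophic (V < V_g = 47 m/s), as expected around a low.

39.5 m s⁻¹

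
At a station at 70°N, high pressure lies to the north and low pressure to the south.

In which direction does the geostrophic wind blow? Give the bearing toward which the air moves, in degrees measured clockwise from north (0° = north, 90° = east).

The pressure-gradient force points toward the south (bearing 180°).
Geostrophic balance: in the Northern Hemisphere the Coriolis force deflects motion to the right, so the geostrophic wind blows 90° to the right of the pressure-gradient force (low pressure on the left).
Rotating 180° by 90° clockwise gives 270° — the wind blows toward the west.

270°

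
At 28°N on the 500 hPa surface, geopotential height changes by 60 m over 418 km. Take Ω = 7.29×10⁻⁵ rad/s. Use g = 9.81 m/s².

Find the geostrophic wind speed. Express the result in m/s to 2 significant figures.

Coriolis parameter at 28°N:
f = 2Ω sin φ = 2 × 7.29×10⁻⁵ × sin 28° = 6.84×10⁻⁵ s⁻¹
Height gradient: |∂Z/∂n| = 60 m / 418000 m = 1.44×10⁻⁴
On a pressure surface, geostrophic balance gives V_g = (g/f)|∂Z/∂n|:
V_g = 9.81 × 1.44×10⁻⁴ / 6.84×10⁻⁵ = 20.6 m/s

21 m/s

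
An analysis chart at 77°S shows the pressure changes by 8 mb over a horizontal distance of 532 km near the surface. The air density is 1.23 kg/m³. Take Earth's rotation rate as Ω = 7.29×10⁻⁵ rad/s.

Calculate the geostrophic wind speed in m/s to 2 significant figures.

8.6 m/s

Coriolis parameter at 77°S:
f = 2Ω sin φ = 2 × 7.29×10⁻⁵ × sin 77° = 1.42×10⁻⁴ s⁻¹
Pressure gradient: |∂P/∂n| = 800 Pa / 532000 m = 1.50×10⁻³ Pa/m
Geostrophic balance (pressure-gradient force = Coriolis force):
V_g = (1/(fρ)) |∂P/∂n| = 1.50×10⁻³ / (1.42×10⁻⁴ × 1.23) = 8.61 m/s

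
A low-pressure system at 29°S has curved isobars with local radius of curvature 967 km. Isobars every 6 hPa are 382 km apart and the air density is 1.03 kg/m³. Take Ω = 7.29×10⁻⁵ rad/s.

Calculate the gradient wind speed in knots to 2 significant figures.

Coriolis parameter at 29°S:
f = 2Ω sin φ = 2 × 7.29×10⁻⁵ × sin 29° = 7.07×10⁻⁵ s⁻¹
Pressure gradient: |∂P/∂n| = 600 Pa / 382000 m = 1.57×10⁻³ Pa/m
Geostrophic speed: V_g = |∂P/∂n|/(fρ) = 1.57×10⁻³/(7.07×10⁻⁵ × 1.03) = 21.6 m/s
Around a low, centrifugal force acts outward with Coriolis, so pressure-gradient force balances both:
(1/ρ)|∂P/∂n| = fV + V²/R  →  V² + fR·V − fR·V_g = 0
With fR = 7.07×10⁻⁵ × 967×10³ m = 68.4 m/s:
V = [−fR + √((fR)² + 4 fR V_g)]/2 = [−68.4 + √(68.4² + 4×68.4×21.6)]/2 = 17.2 m/s
Subgeostrophic (V < V_g = 21.6 m/s), as expected around a low.
Converting: 17.2 m/s × 1.944 = 33 knots

33 knots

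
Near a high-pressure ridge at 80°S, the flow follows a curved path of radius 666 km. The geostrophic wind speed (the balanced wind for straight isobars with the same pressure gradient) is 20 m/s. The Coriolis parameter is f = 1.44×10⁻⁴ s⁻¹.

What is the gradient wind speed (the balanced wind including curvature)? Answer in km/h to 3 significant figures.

Around a high, pressure-gradient force acts outward with centrifugal, so Coriolis balances both:
fV = (1/ρ)|∂P/∂n| + V²/R  →  V² − fR·V + fR·V_g = 0
With fR = 1.44×10⁻⁴ × 666×10³ m = 95.9 m/s:
V = [fR − √((fR)² − 4 fR V_g)]/2 = [95.9 − √(95.9² − 4×95.9×20)]/2 = 28.4 m/s
Supergeostrophic (V > V_g = 20 m/s), as expected around a high.
Converting: 28.4 m/s × 3.6 = 102 km/h

102 km/h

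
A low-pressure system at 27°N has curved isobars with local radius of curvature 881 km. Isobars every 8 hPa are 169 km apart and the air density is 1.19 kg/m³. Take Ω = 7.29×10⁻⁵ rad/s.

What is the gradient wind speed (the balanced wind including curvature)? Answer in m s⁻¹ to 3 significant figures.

Coriolis parameter at 27°N:
f = 2Ω sin φ = 2 × 7.29×10⁻⁵ × sin 27° = 6.62×10⁻⁵ s⁻¹
Pressure gradient: |∂P/∂n| = 800 Pa / 169000 m = 4.73×10⁻³ Pa/m
Geostrophic speed: V_g = |∂P/∂n|/(fρ) = 4.73×10⁻³/(6.62×10⁻⁵ × 1.19) = 60.1 m/s
Around a low, centrifugal force acts outward with Coriolis, so pressure-gradient force balances both:
(1/ρ)|∂P/∂n| = fV + V²/R  →  V² + fR·V − fR·V_g = 0
With fR = 6.62×10⁻⁵ × 881×10³ m = 58.3 m/s:
V = [−fR + √((fR)² + 4 fR V_g)]/2 = [−58.3 + √(58.3² + 4×58.3×60.1)]/2 = 36.8 m/s
Subgeostrophic (V < V_g = 60.1 m/s), as expected around a low.

36.8 m s⁻¹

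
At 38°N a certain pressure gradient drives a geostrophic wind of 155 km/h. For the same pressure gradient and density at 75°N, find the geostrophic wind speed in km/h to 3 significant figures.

With the same pressure gradient and density, V_g ∝ 1/f ∝ 1/sin φ.
V₂ = V₁ · sin φ₁ / sin φ₂ = 155 × sin 38° / sin 75°
V₂ = 155 × 0.6157/0.9659 = 98.8 km/h

98.8 km/h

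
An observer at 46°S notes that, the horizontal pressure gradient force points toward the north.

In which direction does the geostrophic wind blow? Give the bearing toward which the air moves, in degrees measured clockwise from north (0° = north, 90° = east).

The pressure-gradient force points toward the north (bearing 000°).
Geostrophic balance: in the Southern Hemisphere the Coriolis force deflects motion to the left, so the geostrophic wind blows 90° to the left of the pressure-gradient force (low pressure on the right).
Rotating 000° by 90° counterclockwise gives 270° — the wind blows toward the west.

270°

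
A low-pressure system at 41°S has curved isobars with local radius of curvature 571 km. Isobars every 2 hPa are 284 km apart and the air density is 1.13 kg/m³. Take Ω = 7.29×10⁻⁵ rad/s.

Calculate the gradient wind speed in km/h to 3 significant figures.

21.2 km/h

Coriolis parameter at 41°S:
f = 2Ω sin φ = 2 × 7.29×10⁻⁵ × sin 41° = 9.57×10⁻⁵ s⁻¹
Pressure gradient: |∂P/∂n| = 200 Pa / 284000 m = 7.04×10⁻⁴ Pa/m
Geostrophic speed: V_g = |∂P/∂n|/(fρ) = 7.04×10⁻⁴/(9.57×10⁻⁵ × 1.13) = 6.52 m/s
Around a low, centrifugal force acts outward with Coriolis, so pressure-gradient force balances both:
(1/ρ)|∂P/∂n| = fV + V²/R  →  V² + fR·V − fR·V_g = 0
With fR = 9.57×10⁻⁵ × 571×10³ m = 54.6 m/s:
V = [−fR + √((fR)² + 4 fR V_g)]/2 = [−54.6 + √(54.6² + 4×54.6×6.52)]/2 = 5.88 m/s
Subgeostrophic (V < V_g = 6.52 m/s), as expected around a low.
Converting: 5.88 m/s × 3.6 = 21.2 km/h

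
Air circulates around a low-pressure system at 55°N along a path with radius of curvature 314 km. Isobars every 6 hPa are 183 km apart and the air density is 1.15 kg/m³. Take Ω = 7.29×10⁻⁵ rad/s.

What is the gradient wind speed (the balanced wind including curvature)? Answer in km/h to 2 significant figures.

60 km/h

Coriolis parameter at 55°N:
f = 2Ω sin φ = 2 × 7.29×10⁻⁵ × sin 55° = 1.19×10⁻⁴ s⁻¹
Pressure gradient: |∂P/∂n| = 600 Pa / 183000 m = 3.28×10⁻³ Pa/m
Geostrophic speed: V_g = |∂P/∂n|/(fρ) = 3.28×10⁻³/(1.19×10⁻⁴ × 1.15) = 23.9 m/s
Around a low, centrifugal force acts outward with Coriolis, so pressure-gradient force balances both:
(1/ρ)|∂P/∂n| = fV + V²/R  →  V² + fR·V − fR·V_g = 0
With fR = 1.19×10⁻⁴ × 314×10³ m = 37.5 m/s:
V = [−fR + √((fR)² + 4 fR V_g)]/2 = [−37.5 + √(37.5² + 4×37.5×23.9)]/2 = 16.6 m/s
Subgeostrophic (V < V_g = 23.9 m/s), as expected around a low.
Converting: 16.6 m/s × 3.6 = 60 km/h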